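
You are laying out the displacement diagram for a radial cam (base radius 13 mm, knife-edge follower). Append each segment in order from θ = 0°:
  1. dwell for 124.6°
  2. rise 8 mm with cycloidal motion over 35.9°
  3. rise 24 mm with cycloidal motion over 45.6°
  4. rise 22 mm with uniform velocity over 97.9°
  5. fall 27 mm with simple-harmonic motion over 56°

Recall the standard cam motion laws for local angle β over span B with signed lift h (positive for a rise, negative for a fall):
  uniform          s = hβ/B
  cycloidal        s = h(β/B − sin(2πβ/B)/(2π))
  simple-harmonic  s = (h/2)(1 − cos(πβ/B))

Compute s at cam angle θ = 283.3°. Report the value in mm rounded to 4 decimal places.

seg 1 [0°–124.6°] dwell: s stays 0.0000
seg 2 [124.6°–160.5°] cycloidal, h=8: full span → s += 8 → s = 8.0000
seg 3 [160.5°–206.1°] cycloidal, h=24: full span → s += 24 → s = 32.0000
seg 4 [206.1°–304°] uniform, h=22: θ=283.3° here. β=77.2, B=97.9. 22·77.2/97.9 = 17.3483 → s = 49.3483

49.3483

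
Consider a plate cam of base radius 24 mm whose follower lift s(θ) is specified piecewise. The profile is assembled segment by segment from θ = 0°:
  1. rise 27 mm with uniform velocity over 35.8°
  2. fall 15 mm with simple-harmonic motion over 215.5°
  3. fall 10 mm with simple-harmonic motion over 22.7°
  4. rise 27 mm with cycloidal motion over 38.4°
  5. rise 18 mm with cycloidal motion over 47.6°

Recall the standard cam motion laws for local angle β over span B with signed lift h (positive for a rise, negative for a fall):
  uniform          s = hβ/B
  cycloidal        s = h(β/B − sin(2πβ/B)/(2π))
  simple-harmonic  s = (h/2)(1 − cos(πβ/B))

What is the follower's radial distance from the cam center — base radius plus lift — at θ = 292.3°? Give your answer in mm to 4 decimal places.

seg 1 [0°–35.8°] uniform, h=27: full span → s += 27 → s = 27.0000
seg 2 [35.8°–251.3°] simple-harmonic, h=-15: full span → s += -15 → s = 12.0000
seg 3 [251.3°–274°] simple-harmonic, h=-10: full span → s += -10 → s = 2.0000
seg 4 [274°–312.4°] cycloidal, h=27: θ=292.3° here. β=18.3, B=38.4. 27·(0.4766 − sin(2π·0.4766)/(2π)) = 12.2367 → s = 14.2367
radial distance = base radius + s = 24 + 14.2367 = 38.2367

38.2367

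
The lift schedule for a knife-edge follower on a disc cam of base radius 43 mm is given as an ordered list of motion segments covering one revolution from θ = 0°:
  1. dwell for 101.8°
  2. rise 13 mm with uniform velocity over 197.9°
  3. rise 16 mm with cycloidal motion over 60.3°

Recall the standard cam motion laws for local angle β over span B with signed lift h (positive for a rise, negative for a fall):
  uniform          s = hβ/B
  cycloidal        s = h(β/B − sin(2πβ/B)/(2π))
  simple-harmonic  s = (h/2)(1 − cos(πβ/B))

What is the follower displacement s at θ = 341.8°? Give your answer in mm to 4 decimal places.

seg 1 [0°–101.8°] dwell: s stays 0.0000
seg 2 [101.8°–299.7°] uniform, h=13: full span → s += 13 → s = 13.0000
seg 3 [299.7°–360°] cycloidal, h=16: θ=341.8° here. β=42.1, B=60.3. 16·(0.6982 − sin(2π·0.6982)/(2π)) = 13.5835 → s = 26.5835

26.5835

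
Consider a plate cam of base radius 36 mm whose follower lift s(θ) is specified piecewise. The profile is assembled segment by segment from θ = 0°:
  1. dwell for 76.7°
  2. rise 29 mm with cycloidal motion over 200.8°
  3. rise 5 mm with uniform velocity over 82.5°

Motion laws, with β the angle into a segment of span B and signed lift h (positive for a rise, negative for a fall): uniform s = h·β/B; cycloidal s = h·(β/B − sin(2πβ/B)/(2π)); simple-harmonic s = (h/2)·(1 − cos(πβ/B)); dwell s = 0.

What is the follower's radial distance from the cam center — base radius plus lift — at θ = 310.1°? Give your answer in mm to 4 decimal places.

seg 1 [0°–76.7°] dwell: s stays 0.0000
seg 2 [76.7°–277.5°] cycloidal, h=29: full span → s += 29 → s = 29.0000
seg 3 [277.5°–360°] uniform, h=5: θ=310.1° here. β=32.6, B=82.5. 5·32.6/82.5 = 1.9758 → s = 30.9758
radial distance = base radius + s = 36 + 30.9758 = 66.9758

66.9758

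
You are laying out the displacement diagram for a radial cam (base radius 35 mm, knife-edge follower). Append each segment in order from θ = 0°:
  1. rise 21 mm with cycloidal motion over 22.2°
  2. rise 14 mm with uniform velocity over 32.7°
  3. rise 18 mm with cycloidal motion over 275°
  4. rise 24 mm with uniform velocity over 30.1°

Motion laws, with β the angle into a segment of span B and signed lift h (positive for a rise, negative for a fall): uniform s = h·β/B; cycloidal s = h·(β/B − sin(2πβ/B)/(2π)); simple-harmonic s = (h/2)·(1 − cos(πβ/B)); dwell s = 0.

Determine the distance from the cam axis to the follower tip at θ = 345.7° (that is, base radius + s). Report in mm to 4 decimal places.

seg 1 [0°–22.2°] cycloidal, h=21: full span → s += 21 → s = 21.0000
seg 2 [22.2°–54.9°] uniform, h=14: full span → s += 14 → s = 35.0000
seg 3 [54.9°–329.9°] cycloidal, h=18: full span → s += 18 → s = 53.0000
seg 4 [329.9°–360°] uniform, h=24: θ=345.7° here. β=15.8, B=30.1. 24·15.8/30.1 = 12.5980 → s = 65.5980
radial distance = base radius + s = 35 + 65.5980 = 100.5980

100.5980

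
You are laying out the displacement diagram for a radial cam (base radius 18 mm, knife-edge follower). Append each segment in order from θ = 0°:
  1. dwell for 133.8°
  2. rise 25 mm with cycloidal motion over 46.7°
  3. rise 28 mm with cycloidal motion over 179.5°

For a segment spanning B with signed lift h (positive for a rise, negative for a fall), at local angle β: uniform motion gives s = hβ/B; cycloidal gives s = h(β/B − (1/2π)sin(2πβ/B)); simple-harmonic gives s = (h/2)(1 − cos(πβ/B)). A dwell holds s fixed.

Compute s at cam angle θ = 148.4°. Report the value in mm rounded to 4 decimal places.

seg 1 [0°–133.8°] dwell: s stays 0.0000
seg 2 [133.8°–180.5°] cycloidal, h=25: θ=148.4° here. β=14.6, B=46.7. 25·(0.3126 − sin(2π·0.3126)/(2π)) = 4.1411 → s = 4.1411

4.1411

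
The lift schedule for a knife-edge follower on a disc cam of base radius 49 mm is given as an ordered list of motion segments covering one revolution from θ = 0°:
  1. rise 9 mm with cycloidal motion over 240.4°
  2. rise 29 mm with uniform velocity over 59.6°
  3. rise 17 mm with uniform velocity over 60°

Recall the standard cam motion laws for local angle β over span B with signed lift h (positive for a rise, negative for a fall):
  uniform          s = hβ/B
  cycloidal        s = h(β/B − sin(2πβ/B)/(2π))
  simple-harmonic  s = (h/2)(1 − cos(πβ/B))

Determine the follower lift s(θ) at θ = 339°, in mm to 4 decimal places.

seg 1 [0°–240.4°] cycloidal, h=9: full span → s += 9 → s = 9.0000
seg 2 [240.4°–300°] uniform, h=29: full span → s += 29 → s = 38.0000
seg 3 [300°–360°] uniform, h=17: θ=339° here. β=39, B=60. 17·39/60 = 11.0500 → s = 49.0500

49.0500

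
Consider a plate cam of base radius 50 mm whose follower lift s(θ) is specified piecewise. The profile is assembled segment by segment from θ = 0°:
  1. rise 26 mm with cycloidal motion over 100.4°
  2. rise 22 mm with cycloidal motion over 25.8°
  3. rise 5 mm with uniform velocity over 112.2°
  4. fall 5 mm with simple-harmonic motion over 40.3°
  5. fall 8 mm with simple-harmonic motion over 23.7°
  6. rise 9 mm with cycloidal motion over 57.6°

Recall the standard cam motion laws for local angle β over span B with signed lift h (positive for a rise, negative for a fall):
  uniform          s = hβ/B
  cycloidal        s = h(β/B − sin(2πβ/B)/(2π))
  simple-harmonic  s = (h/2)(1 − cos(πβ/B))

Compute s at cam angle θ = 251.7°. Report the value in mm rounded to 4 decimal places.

seg 1 [0°–100.4°] cycloidal, h=26: full span → s += 26 → s = 26.0000
seg 2 [100.4°–126.2°] cycloidal, h=22: full span → s += 22 → s = 48.0000
seg 3 [126.2°–238.4°] uniform, h=5: full span → s += 5 → s = 53.0000
seg 4 [238.4°–278.7°] simple-harmonic, h=-5: θ=251.7° here. β=13.3, B=40.3. -5/2·(1 − cos(π·0.3300)) = -1.2276 → s = 51.7724

51.7724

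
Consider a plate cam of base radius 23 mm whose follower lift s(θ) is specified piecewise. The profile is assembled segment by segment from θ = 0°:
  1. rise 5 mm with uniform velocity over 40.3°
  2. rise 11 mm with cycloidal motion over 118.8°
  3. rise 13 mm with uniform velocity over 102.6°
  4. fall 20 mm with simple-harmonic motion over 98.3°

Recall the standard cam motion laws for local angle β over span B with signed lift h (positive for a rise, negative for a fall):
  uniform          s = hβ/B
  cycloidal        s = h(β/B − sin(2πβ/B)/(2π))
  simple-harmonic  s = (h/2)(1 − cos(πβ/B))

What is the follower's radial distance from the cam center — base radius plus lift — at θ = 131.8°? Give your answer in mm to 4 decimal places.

seg 1 [0°–40.3°] uniform, h=5: full span → s += 5 → s = 5.0000
seg 2 [40.3°–159.1°] cycloidal, h=11: θ=131.8° here. β=91.5, B=118.8. 11·(0.7702 − sin(2π·0.7702)/(2π)) = 10.2088 → s = 15.2088
radial distance = base radius + s = 23 + 15.2088 = 38.2088

38.2088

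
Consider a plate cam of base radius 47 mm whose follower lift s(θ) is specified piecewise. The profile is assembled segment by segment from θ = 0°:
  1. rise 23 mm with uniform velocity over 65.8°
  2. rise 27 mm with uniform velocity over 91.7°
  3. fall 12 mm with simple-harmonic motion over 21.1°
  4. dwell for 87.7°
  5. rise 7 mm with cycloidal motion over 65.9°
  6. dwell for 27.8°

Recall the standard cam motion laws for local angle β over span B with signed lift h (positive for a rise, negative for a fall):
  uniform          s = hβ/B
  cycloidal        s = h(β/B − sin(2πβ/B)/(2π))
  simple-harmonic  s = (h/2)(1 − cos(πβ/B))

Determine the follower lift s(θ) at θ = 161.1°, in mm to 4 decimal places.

seg 1 [0°–65.8°] uniform, h=23: full span → s += 23 → s = 23.0000
seg 2 [65.8°–157.5°] uniform, h=27: full span → s += 27 → s = 50.0000
seg 3 [157.5°–178.6°] simple-harmonic, h=-12: θ=161.1° here. β=3.6, B=21.1. -12/2·(1 − cos(π·0.1706)) = -0.8415 → s = 49.1585

49.1585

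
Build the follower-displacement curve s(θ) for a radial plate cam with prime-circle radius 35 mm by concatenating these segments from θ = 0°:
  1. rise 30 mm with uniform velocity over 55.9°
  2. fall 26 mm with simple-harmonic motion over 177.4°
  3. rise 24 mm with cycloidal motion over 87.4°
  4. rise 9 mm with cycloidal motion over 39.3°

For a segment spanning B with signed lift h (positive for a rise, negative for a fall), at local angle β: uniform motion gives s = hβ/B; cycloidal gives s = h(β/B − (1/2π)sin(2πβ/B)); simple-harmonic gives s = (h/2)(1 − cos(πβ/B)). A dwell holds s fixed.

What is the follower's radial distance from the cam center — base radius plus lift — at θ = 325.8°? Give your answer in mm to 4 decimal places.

seg 1 [0°–55.9°] uniform, h=30: full span → s += 30 → s = 30.0000
seg 2 [55.9°–233.3°] simple-harmonic, h=-26: full span → s += -26 → s = 4.0000
seg 3 [233.3°–320.7°] cycloidal, h=24: full span → s += 24 → s = 28.0000
seg 4 [320.7°–360°] cycloidal, h=9: θ=325.8° here. β=5.1, B=39.3. 9·(0.1298 − sin(2π·0.1298)/(2π)) = 0.1252 → s = 28.1252
radial distance = base radius + s = 35 + 28.1252 = 63.1252

63.1252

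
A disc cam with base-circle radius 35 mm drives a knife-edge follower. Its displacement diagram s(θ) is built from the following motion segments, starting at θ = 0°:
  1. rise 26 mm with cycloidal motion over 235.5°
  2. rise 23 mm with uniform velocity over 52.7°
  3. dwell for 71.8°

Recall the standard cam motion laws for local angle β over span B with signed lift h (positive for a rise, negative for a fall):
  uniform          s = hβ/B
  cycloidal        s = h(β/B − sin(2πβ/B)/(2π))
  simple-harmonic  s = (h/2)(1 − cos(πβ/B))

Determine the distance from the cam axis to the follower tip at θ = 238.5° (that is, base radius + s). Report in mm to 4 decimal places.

seg 1 [0°–235.5°] cycloidal, h=26: full span → s += 26 → s = 26.0000
seg 2 [235.5°–288.2°] uniform, h=23: θ=238.5° here. β=3, B=52.7. 23·3/52.7 = 1.3093 → s = 27.3093
radial distance = base radius + s = 35 + 27.3093 = 62.3093

62.3093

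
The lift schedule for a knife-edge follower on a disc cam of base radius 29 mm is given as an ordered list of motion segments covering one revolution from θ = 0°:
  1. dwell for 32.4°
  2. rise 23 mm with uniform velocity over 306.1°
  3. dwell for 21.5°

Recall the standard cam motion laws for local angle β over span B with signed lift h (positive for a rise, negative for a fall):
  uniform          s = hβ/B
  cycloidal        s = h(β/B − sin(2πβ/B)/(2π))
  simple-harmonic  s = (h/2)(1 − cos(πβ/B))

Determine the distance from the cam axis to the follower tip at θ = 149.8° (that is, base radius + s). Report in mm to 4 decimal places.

seg 1 [0°–32.4°] dwell: s stays 0.0000
seg 2 [32.4°–338.5°] uniform, h=23: θ=149.8° here. β=117.4, B=306.1. 23·117.4/306.1 = 8.8213 → s = 8.8213
radial distance = base radius + s = 29 + 8.8213 = 37.8213

37.8213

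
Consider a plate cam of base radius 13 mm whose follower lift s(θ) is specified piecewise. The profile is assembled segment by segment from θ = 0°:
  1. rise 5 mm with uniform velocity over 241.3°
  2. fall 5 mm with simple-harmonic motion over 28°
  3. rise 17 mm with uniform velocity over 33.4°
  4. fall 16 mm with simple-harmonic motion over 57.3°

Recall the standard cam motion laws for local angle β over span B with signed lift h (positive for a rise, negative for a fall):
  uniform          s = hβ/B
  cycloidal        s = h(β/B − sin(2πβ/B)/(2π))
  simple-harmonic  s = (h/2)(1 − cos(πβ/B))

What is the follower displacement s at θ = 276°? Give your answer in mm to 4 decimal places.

seg 1 [0°–241.3°] uniform, h=5: full span → s += 5 → s = 5.0000
seg 2 [241.3°–269.3°] simple-harmonic, h=-5: full span → s += -5 → s = 0.0000
seg 3 [269.3°–302.7°] uniform, h=17: θ=276° here. β=6.7, B=33.4. 17·6.7/33.4 = 3.4102 → s = 3.4102

3.4102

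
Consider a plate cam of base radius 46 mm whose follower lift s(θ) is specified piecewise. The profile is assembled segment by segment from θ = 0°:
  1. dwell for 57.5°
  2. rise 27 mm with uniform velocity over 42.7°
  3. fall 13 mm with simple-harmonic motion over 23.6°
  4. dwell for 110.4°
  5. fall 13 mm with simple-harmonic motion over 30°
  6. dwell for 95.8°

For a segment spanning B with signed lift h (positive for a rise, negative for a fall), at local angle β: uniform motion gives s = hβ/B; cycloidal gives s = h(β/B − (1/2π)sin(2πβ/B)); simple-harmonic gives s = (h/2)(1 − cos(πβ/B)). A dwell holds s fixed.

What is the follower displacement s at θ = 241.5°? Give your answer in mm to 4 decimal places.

seg 1 [0°–57.5°] dwell: s stays 0.0000
seg 2 [57.5°–100.2°] uniform, h=27: full span → s += 27 → s = 27.0000
seg 3 [100.2°–123.8°] simple-harmonic, h=-13: full span → s += -13 → s = 14.0000
seg 4 [123.8°–234.2°] dwell: s stays 14.0000
seg 5 [234.2°–264.2°] simple-harmonic, h=-13: θ=241.5° here. β=7.3, B=30. -13/2·(1 − cos(π·0.2433)) = -1.8086 → s = 12.1914

12.1914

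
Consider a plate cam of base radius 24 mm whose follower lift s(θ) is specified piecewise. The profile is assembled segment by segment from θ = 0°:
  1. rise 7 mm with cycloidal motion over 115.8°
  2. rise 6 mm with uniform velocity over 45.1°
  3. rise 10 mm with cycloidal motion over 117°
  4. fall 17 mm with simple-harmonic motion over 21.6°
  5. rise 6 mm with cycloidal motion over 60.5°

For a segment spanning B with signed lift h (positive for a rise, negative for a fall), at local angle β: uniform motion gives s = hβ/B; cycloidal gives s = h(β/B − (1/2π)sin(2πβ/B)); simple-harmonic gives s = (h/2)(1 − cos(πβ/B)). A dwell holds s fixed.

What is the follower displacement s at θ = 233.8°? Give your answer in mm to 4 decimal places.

seg 1 [0°–115.8°] cycloidal, h=7: full span → s += 7 → s = 7.0000
seg 2 [115.8°–160.9°] uniform, h=6: full span → s += 6 → s = 13.0000
seg 3 [160.9°–277.9°] cycloidal, h=10: θ=233.8° here. β=72.9, B=117. 10·(0.6231 − sin(2π·0.6231)/(2π)) = 7.3425 → s = 20.3425

20.3425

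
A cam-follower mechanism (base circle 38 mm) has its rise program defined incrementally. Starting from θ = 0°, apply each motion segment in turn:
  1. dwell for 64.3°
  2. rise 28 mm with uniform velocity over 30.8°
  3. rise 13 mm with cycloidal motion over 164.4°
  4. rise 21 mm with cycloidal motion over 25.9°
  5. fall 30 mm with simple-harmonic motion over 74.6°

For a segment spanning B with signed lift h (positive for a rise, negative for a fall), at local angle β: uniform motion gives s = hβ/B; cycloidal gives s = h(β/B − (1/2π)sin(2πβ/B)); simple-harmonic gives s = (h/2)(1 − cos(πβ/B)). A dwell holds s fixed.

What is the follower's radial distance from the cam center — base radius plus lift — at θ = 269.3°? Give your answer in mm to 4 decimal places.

seg 1 [0°–64.3°] dwell: s stays 0.0000
seg 2 [64.3°–95.1°] uniform, h=28: full span → s += 28 → s = 28.0000
seg 3 [95.1°–259.5°] cycloidal, h=13: full span → s += 13 → s = 41.0000
seg 4 [259.5°–285.4°] cycloidal, h=21: θ=269.3° here. β=9.8, B=25.9. 21·(0.3784 − sin(2π·0.3784)/(2π)) = 5.6333 → s = 46.6333
radial distance = base radius + s = 38 + 46.6333 = 84.6333

84.6333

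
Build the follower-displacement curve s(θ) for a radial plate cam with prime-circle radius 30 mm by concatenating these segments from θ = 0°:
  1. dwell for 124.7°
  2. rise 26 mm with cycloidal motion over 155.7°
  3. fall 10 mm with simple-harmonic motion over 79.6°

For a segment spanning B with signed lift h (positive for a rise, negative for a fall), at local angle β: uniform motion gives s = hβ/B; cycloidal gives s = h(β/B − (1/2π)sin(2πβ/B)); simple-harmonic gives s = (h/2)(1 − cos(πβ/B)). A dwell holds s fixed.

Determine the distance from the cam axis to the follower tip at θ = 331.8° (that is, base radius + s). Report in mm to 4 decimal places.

seg 1 [0°–124.7°] dwell: s stays 0.0000
seg 2 [124.7°–280.4°] cycloidal, h=26: full span → s += 26 → s = 26.0000
seg 3 [280.4°–360°] simple-harmonic, h=-10: θ=331.8° here. β=51.4, B=79.6. -10/2·(1 − cos(π·0.6457)) = -7.2100 → s = 18.7900
radial distance = base radius + s = 30 + 18.7900 = 48.7900

48.7900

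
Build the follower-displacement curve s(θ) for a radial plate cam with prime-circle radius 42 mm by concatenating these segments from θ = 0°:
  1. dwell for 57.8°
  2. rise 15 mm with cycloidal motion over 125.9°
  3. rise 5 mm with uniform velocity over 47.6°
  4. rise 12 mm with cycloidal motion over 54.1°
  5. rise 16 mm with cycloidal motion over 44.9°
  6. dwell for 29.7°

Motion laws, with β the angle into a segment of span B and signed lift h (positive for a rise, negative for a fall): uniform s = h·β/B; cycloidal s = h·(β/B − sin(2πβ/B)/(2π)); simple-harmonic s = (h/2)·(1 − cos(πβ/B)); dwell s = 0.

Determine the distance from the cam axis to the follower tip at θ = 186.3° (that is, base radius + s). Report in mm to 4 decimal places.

seg 1 [0°–57.8°] dwell: s stays 0.0000
seg 2 [57.8°–183.7°] cycloidal, h=15: full span → s += 15 → s = 15.0000
seg 3 [183.7°–231.3°] uniform, h=5: θ=186.3° here. β=2.6, B=47.6. 5·2.6/47.6 = 0.2731 → s = 15.2731
radial distance = base radius + s = 42 + 15.2731 = 57.2731

57.2731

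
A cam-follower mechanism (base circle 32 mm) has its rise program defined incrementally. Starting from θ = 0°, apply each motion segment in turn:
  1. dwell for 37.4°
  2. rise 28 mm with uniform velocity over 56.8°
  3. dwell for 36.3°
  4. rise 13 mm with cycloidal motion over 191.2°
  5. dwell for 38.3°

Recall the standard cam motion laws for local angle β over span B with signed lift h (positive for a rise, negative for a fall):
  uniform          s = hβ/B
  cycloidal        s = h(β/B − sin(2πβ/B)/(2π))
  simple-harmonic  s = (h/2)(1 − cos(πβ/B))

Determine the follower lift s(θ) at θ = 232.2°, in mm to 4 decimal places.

seg 1 [0°–37.4°] dwell: s stays 0.0000
seg 2 [37.4°–94.2°] uniform, h=28: full span → s += 28 → s = 28.0000
seg 3 [94.2°–130.5°] dwell: s stays 28.0000
seg 4 [130.5°–321.7°] cycloidal, h=13: θ=232.2° here. β=101.7, B=191.2. 13·(0.5319 − sin(2π·0.5319)/(2π)) = 7.3267 → s = 35.3267

35.3267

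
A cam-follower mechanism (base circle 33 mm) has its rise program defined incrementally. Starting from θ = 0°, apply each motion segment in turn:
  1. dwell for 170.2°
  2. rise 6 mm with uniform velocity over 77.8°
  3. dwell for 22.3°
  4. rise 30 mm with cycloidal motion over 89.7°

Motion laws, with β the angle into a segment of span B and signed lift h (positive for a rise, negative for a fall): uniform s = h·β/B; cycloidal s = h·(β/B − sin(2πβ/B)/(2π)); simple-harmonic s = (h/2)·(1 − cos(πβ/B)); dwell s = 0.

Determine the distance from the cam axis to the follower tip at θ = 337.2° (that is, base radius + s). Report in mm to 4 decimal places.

seg 1 [0°–170.2°] dwell: s stays 0.0000
seg 2 [170.2°–248°] uniform, h=6: full span → s += 6 → s = 6.0000
seg 3 [248°–270.3°] dwell: s stays 6.0000
seg 4 [270.3°–360°] cycloidal, h=30: θ=337.2° here. β=66.9, B=89.7. 30·(0.7458 − sin(2π·0.7458)/(2π)) = 27.1476 → s = 33.1476
radial distance = base radius + s = 33 + 33.1476 = 66.1476

66.1476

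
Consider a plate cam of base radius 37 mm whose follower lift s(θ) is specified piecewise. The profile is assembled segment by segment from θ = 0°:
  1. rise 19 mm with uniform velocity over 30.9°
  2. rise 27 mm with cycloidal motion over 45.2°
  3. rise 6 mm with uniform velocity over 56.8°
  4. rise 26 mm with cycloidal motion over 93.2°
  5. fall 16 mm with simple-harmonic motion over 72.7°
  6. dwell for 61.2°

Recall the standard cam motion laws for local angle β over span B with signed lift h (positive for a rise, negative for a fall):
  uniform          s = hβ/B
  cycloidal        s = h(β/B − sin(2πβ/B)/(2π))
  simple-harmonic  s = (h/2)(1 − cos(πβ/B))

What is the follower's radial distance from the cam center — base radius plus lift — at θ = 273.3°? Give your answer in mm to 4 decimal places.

seg 1 [0°–30.9°] uniform, h=19: full span → s += 19 → s = 19.0000
seg 2 [30.9°–76.1°] cycloidal, h=27: full span → s += 27 → s = 46.0000
seg 3 [76.1°–132.9°] uniform, h=6: full span → s += 6 → s = 52.0000
seg 4 [132.9°–226.1°] cycloidal, h=26: full span → s += 26 → s = 78.0000
seg 5 [226.1°–298.8°] simple-harmonic, h=-16: θ=273.3° here. β=47.2, B=72.7. -16/2·(1 − cos(π·0.6492)) = -11.6150 → s = 66.3850
radial distance = base radius + s = 37 + 66.3850 = 103.3850

103.3850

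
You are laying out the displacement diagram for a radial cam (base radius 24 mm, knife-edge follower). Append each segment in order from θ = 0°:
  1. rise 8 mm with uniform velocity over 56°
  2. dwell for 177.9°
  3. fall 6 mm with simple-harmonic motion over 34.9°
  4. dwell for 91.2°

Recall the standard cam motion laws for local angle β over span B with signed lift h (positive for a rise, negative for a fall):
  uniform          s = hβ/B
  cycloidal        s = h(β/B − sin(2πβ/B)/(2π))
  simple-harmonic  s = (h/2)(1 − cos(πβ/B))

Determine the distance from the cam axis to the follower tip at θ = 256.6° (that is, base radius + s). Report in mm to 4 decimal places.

seg 1 [0°–56°] uniform, h=8: full span → s += 8 → s = 8.0000
seg 2 [56°–233.9°] dwell: s stays 8.0000
seg 3 [233.9°–268.8°] simple-harmonic, h=-6: θ=256.6° here. β=22.7, B=34.9. -6/2·(1 − cos(π·0.6504)) = -4.3656 → s = 3.6344
radial distance = base radius + s = 24 + 3.6344 = 27.6344

27.6344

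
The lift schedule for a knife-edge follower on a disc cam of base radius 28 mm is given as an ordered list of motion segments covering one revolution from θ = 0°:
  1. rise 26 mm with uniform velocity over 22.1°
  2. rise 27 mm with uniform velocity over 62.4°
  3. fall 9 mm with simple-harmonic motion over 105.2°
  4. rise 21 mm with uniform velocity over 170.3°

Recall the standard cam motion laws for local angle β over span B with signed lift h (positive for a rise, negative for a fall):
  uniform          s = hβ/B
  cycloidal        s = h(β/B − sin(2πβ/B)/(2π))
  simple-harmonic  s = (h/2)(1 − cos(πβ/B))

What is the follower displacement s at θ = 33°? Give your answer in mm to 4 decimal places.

seg 1 [0°–22.1°] uniform, h=26: full span → s += 26 → s = 26.0000
seg 2 [22.1°–84.5°] uniform, h=27: θ=33° here. β=10.9, B=62.4. 27·10.9/62.4 = 4.7163 → s = 30.7163

30.7163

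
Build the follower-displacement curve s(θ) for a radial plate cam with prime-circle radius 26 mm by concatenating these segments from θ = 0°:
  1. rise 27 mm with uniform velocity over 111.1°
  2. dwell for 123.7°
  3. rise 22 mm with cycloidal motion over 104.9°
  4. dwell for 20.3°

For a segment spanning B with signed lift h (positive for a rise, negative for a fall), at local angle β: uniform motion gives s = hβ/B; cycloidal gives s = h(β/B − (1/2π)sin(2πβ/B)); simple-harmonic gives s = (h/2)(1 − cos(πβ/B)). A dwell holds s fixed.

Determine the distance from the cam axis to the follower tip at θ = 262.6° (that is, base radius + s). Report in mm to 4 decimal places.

seg 1 [0°–111.1°] uniform, h=27: full span → s += 27 → s = 27.0000
seg 2 [111.1°–234.8°] dwell: s stays 27.0000
seg 3 [234.8°–339.7°] cycloidal, h=22: θ=262.6° here. β=27.8, B=104.9. 22·(0.2650 − sin(2π·0.2650)/(2π)) = 2.3445 → s = 29.3445
radial distance = base radius + s = 26 + 29.3445 = 55.3445

55.3445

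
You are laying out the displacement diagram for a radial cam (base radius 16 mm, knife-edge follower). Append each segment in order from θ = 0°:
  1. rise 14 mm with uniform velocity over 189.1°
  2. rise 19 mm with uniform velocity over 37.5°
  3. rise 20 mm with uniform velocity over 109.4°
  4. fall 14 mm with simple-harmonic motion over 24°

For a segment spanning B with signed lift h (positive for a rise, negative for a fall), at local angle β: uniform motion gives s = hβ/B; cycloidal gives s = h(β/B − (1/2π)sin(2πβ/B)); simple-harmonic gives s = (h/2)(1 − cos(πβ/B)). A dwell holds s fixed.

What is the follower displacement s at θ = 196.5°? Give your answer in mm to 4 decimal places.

seg 1 [0°–189.1°] uniform, h=14: full span → s += 14 → s = 14.0000
seg 2 [189.1°–226.6°] uniform, h=19: θ=196.5° here. β=7.4, B=37.5. 19·7.4/37.5 = 3.7493 → s = 17.7493

17.7493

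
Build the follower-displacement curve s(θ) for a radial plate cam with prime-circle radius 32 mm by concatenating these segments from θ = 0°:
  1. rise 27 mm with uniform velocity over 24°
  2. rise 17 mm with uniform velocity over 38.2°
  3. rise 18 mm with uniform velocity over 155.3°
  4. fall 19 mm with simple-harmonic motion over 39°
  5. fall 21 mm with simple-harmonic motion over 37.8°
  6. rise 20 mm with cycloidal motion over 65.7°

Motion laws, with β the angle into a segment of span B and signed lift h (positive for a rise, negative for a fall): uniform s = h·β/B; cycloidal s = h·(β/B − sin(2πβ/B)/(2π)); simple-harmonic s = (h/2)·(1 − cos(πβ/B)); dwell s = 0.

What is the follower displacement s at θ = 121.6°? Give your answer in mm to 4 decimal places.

seg 1 [0°–24°] uniform, h=27: full span → s += 27 → s = 27.0000
seg 2 [24°–62.2°] uniform, h=17: full span → s += 17 → s = 44.0000
seg 3 [62.2°–217.5°] uniform, h=18: θ=121.6° here. β=59.4, B=155.3. 18·59.4/155.3 = 6.8847 → s = 50.8847

50.8847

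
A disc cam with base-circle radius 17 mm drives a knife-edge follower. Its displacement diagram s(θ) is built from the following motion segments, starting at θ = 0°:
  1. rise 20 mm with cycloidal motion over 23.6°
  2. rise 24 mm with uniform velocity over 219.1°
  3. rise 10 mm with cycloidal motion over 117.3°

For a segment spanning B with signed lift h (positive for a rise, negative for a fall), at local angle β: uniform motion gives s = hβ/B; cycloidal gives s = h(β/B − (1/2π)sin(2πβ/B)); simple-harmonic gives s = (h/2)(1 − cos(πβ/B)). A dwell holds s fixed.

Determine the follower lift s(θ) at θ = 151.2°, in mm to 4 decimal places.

seg 1 [0°–23.6°] cycloidal, h=20: full span → s += 20 → s = 20.0000
seg 2 [23.6°–242.7°] uniform, h=24: θ=151.2° here. β=127.6, B=219.1. 24·127.6/219.1 = 13.9772 → s = 33.9772

33.9772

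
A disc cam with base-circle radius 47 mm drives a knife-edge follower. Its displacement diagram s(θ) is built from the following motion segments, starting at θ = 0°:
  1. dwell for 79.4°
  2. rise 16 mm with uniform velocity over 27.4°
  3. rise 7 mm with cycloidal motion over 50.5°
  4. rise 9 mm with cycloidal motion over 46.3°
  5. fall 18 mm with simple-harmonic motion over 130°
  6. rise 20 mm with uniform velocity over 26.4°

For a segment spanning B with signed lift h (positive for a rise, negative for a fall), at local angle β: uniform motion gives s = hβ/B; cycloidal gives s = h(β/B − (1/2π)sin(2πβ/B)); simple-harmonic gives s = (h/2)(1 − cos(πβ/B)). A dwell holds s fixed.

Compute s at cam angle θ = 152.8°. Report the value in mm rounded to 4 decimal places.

seg 1 [0°–79.4°] dwell: s stays 0.0000
seg 2 [79.4°–106.8°] uniform, h=16: full span → s += 16 → s = 16.0000
seg 3 [106.8°–157.3°] cycloidal, h=7: θ=152.8° here. β=46, B=50.5. 7·(0.9109 − sin(2π·0.9109)/(2π)) = 6.9679 → s = 22.9679

22.9679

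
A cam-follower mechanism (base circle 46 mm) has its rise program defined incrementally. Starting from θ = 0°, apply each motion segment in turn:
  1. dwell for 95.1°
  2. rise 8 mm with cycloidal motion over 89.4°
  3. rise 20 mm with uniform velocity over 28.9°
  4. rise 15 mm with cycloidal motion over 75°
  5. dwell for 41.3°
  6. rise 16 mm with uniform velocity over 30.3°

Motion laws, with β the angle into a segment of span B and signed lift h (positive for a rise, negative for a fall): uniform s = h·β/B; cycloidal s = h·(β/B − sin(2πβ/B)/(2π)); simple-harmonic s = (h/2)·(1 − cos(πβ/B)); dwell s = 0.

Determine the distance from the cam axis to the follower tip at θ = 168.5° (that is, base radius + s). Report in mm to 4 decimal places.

seg 1 [0°–95.1°] dwell: s stays 0.0000
seg 2 [95.1°–184.5°] cycloidal, h=8: θ=168.5° here. β=73.4, B=89.4. 8·(0.8210 − sin(2π·0.8210)/(2π)) = 7.7168 → s = 7.7168
radial distance = base radius + s = 46 + 7.7168 = 53.7168

53.7168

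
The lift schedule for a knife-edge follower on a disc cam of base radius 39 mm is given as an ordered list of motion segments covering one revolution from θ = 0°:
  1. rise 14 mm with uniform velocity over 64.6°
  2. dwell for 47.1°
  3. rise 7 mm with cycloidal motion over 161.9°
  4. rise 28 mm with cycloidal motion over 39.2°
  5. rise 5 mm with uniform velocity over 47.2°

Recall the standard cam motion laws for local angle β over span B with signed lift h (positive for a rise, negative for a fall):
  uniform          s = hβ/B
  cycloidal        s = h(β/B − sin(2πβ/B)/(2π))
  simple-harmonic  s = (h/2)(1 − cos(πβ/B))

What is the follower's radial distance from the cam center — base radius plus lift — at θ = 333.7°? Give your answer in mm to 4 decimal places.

seg 1 [0°–64.6°] uniform, h=14: full span → s += 14 → s = 14.0000
seg 2 [64.6°–111.7°] dwell: s stays 14.0000
seg 3 [111.7°–273.6°] cycloidal, h=7: full span → s += 7 → s = 21.0000
seg 4 [273.6°–312.8°] cycloidal, h=28: full span → s += 28 → s = 49.0000
seg 5 [312.8°–360°] uniform, h=5: θ=333.7° here. β=20.9, B=47.2. 5·20.9/47.2 = 2.2140 → s = 51.2140
radial distance = base radius + s = 39 + 51.2140 = 90.2140

90.2140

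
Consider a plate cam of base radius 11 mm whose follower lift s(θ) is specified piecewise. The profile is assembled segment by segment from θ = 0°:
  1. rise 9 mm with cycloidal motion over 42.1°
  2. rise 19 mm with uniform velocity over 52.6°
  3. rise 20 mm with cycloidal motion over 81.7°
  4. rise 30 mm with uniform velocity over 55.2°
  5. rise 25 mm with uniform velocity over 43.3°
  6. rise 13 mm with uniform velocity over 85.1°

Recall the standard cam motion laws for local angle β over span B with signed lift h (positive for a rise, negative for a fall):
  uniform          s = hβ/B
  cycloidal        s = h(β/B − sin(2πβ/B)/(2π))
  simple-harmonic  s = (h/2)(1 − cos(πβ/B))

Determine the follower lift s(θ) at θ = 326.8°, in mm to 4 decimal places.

seg 1 [0°–42.1°] cycloidal, h=9: full span → s += 9 → s = 9.0000
seg 2 [42.1°–94.7°] uniform, h=19: full span → s += 19 → s = 28.0000
seg 3 [94.7°–176.4°] cycloidal, h=20: full span → s += 20 → s = 48.0000
seg 4 [176.4°–231.6°] uniform, h=30: full span → s += 30 → s = 78.0000
seg 5 [231.6°–274.9°] uniform, h=25: full span → s += 25 → s = 103.0000
seg 6 [274.9°–360°] uniform, h=13: θ=326.8° here. β=51.9, B=85.1. 13·51.9/85.1 = 7.9283 → s = 110.9283

110.9283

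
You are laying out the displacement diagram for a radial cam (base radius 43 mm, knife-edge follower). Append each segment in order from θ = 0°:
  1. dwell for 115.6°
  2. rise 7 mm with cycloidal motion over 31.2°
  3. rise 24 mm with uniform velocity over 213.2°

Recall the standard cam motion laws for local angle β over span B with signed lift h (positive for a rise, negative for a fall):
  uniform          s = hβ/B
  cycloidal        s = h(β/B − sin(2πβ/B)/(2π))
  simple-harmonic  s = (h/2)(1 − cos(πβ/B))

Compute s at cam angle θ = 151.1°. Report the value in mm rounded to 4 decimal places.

seg 1 [0°–115.6°] dwell: s stays 0.0000
seg 2 [115.6°–146.8°] cycloidal, h=7: full span → s += 7 → s = 7.0000
seg 3 [146.8°–360°] uniform, h=24: θ=151.1° here. β=4.3, B=213.2. 24·4.3/213.2 = 0.4841 → s = 7.4841

7.4841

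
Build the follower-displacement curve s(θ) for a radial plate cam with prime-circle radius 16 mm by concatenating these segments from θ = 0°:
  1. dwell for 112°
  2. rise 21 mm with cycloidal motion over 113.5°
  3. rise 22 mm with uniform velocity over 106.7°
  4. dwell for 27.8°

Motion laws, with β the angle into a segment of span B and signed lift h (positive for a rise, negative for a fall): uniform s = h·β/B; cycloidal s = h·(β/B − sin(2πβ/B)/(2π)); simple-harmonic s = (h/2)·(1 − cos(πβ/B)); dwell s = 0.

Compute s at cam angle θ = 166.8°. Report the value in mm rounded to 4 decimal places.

seg 1 [0°–112°] dwell: s stays 0.0000
seg 2 [112°–225.5°] cycloidal, h=21: θ=166.8° here. β=54.8, B=113.5. 21·(0.4828 − sin(2π·0.4828)/(2π)) = 9.7791 → s = 9.7791

9.7791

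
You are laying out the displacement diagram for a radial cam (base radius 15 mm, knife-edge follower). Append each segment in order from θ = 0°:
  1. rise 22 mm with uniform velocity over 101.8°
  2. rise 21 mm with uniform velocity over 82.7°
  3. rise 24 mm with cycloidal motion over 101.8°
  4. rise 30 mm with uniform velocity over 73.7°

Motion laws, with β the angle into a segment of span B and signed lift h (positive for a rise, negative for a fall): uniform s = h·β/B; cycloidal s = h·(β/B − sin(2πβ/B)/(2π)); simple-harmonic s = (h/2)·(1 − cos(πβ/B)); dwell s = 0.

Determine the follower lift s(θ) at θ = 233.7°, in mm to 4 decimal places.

seg 1 [0°–101.8°] uniform, h=22: full span → s += 22 → s = 22.0000
seg 2 [101.8°–184.5°] uniform, h=21: full span → s += 21 → s = 43.0000
seg 3 [184.5°–286.3°] cycloidal, h=24: θ=233.7° here. β=49.2, B=101.8. 24·(0.4833 − sin(2π·0.4833)/(2π)) = 11.1992 → s = 54.1992

54.1992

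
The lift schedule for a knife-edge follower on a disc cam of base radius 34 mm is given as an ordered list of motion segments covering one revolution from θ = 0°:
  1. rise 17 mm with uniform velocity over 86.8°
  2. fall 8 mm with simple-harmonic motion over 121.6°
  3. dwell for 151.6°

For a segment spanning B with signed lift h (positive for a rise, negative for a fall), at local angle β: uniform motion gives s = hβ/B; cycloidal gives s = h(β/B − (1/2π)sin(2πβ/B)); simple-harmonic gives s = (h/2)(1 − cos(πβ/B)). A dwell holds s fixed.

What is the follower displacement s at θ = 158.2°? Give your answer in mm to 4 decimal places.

seg 1 [0°–86.8°] uniform, h=17: full span → s += 17 → s = 17.0000
seg 2 [86.8°–208.4°] simple-harmonic, h=-8: θ=158.2° here. β=71.4, B=121.6. -8/2·(1 − cos(π·0.5872)) = -5.0818 → s = 11.9182

11.9182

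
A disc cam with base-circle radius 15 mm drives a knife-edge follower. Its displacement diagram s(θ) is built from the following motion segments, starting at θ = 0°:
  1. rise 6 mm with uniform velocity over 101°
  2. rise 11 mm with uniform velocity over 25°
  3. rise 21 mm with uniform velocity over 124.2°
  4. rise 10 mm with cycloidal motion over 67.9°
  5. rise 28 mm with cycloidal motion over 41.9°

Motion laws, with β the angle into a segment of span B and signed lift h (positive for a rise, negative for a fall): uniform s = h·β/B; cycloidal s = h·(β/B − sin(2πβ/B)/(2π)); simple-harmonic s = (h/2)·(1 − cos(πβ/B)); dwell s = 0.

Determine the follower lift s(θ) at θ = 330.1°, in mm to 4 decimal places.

seg 1 [0°–101°] uniform, h=6: full span → s += 6 → s = 6.0000
seg 2 [101°–126°] uniform, h=11: full span → s += 11 → s = 17.0000
seg 3 [126°–250.2°] uniform, h=21: full span → s += 21 → s = 38.0000
seg 4 [250.2°–318.1°] cycloidal, h=10: full span → s += 10 → s = 48.0000
seg 5 [318.1°–360°] cycloidal, h=28: θ=330.1° here. β=12, B=41.9. 28·(0.2864 − sin(2π·0.2864)/(2π)) = 3.6788 → s = 51.6788

51.6788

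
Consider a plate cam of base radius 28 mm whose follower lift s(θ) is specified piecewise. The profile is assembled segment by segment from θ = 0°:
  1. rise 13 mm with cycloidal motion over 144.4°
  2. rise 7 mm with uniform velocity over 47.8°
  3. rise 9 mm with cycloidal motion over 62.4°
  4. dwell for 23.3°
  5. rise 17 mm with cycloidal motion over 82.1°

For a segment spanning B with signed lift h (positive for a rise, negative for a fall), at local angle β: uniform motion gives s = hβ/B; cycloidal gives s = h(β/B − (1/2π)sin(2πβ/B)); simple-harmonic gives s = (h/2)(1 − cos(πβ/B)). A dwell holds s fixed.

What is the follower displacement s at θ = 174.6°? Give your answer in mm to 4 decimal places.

seg 1 [0°–144.4°] cycloidal, h=13: full span → s += 13 → s = 13.0000
seg 2 [144.4°–192.2°] uniform, h=7: θ=174.6° here. β=30.2, B=47.8. 7·30.2/47.8 = 4.4226 → s = 17.4226

17.4226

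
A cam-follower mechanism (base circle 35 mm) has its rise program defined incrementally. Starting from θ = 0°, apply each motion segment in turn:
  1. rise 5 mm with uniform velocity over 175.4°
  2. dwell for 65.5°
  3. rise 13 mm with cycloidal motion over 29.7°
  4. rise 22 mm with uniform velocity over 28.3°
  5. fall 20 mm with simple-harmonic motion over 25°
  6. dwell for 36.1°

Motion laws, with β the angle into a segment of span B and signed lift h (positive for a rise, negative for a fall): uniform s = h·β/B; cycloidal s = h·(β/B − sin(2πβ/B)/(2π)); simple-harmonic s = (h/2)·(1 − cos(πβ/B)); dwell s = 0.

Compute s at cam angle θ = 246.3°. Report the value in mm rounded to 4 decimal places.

seg 1 [0°–175.4°] uniform, h=5: full span → s += 5 → s = 5.0000
seg 2 [175.4°–240.9°] dwell: s stays 5.0000
seg 3 [240.9°–270.6°] cycloidal, h=13: θ=246.3° here. β=5.4, B=29.7. 13·(0.1818 − sin(2π·0.1818)/(2π)) = 0.4816 → s = 5.4816

5.4816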